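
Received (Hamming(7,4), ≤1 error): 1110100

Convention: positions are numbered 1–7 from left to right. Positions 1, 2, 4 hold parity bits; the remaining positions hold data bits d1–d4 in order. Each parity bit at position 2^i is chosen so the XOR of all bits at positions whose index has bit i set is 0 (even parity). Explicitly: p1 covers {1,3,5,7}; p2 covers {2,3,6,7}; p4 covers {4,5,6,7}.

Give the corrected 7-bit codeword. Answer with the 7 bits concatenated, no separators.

s1 (pos 1,3,5,7): 1⊕1⊕1⊕0 = 1
s2 (pos 2,3,6,7): 1⊕1⊕0⊕0 = 0
s4 (pos 4,5,6,7): 0⊕1⊕0⊕0 = 1
Syndrome s4…s1 = 101 → error at position 5.
Flip position 5: 1110100 → 1110000

1110000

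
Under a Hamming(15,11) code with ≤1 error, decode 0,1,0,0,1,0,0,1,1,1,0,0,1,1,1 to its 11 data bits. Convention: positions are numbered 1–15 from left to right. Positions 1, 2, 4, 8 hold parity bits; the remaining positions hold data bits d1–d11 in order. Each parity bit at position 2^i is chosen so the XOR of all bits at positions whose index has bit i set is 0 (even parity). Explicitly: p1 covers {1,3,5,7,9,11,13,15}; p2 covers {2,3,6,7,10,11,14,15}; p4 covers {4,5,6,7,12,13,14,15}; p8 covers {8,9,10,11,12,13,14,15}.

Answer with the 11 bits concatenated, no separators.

s1 (pos 1,3,5,7,9,11,13,15): 0⊕0⊕1⊕0⊕1⊕0⊕1⊕1 = 0
s2 (pos 2,3,6,7,10,11,14,15): 1⊕0⊕0⊕0⊕1⊕0⊕1⊕1 = 0
s4 (pos 4,5,6,7,12,13,14,15): 0⊕1⊕0⊕0⊕0⊕1⊕1⊕1 = 0
s8 (pos 8,9,10,11,12,13,14,15): 1⊕1⊕1⊕0⊕0⊕1⊕1⊕1 = 0
Syndrome s8…s1 = 0000 → no error.
Read data bits from positions 3,5,6,7,9,10,11,12,13,14,15: 01001100111

01001100111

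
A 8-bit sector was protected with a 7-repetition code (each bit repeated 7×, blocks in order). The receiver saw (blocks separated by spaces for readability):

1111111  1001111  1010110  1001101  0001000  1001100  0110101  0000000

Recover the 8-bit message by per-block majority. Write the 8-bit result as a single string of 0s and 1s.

Block 1 (1111111): 7 ones → 1
Block 2 (1001111): 5 ones → 1
Block 3 (1010110): 4 ones → 1
Block 4 (1001101): 4 ones → 1
Block 5 (0001000): 1 one → 0
Block 6 (1001100): 3 ones → 0
Block 7 (0110101): 4 ones → 1
Block 8 (0000000): 0 ones → 0

11110010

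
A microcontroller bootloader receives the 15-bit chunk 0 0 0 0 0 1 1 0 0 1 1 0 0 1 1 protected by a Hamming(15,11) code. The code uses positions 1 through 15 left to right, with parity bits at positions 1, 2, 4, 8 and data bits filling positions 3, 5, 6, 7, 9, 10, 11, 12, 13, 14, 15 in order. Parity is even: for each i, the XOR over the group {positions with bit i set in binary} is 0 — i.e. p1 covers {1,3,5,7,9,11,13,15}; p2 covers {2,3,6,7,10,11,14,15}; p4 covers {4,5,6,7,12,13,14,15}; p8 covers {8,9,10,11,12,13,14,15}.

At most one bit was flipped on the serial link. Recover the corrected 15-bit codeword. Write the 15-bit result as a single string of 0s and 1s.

s1 (pos 1,3,5,7,9,11,13,15): 0⊕0⊕0⊕1⊕0⊕1⊕0⊕1 = 1
s2 (pos 2,3,6,7,10,11,14,15): 0⊕0⊕1⊕1⊕1⊕1⊕1⊕1 = 0
s4 (pos 4,5,6,7,12,13,14,15): 0⊕0⊕1⊕1⊕0⊕0⊕1⊕1 = 0
s8 (pos 8,9,10,11,12,13,14,15): 0⊕0⊕1⊕1⊕0⊕0⊕1⊕1 = 0
Syndrome s8…s1 = 0001 → error at position 1.
Flip position 1: 000001100110011 → 100001100110011

100001100110011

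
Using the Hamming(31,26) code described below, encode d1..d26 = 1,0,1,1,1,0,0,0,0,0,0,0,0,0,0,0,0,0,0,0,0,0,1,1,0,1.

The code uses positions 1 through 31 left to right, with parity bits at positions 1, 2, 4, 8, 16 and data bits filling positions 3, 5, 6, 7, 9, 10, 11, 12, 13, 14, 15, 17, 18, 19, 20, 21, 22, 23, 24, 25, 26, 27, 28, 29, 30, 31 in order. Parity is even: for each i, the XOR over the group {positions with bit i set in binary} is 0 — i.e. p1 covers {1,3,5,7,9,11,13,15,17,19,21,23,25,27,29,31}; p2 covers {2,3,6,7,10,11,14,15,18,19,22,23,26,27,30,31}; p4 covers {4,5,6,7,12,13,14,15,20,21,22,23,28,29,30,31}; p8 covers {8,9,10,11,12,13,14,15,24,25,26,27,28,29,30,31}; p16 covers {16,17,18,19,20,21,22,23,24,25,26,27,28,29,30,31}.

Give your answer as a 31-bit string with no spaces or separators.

Place data at non-parity positions: p1 p2 1 p4 0 1 1 p8 1 0 0 0 0 0 0 p16 0 0 0 0 0 0 0 0 0 0 0 1 1 0 1
p1 (pos 1,3,5,7,9,11,13,15,17,19,21,23,25,27,29,31): XOR of data positions = 1⊕0⊕1⊕1⊕0⊕0⊕0⊕0⊕0⊕0⊕0⊕0⊕0⊕1⊕1 = 1
p2 (pos 2,3,6,7,10,11,14,15,18,19,22,23,26,27,30,31): XOR of data positions = 1⊕1⊕1⊕0⊕0⊕0⊕0⊕0⊕0⊕0⊕0⊕0⊕0⊕0⊕1 = 0
p4 (pos 4,5,6,7,12,13,14,15,20,21,22,23,28,29,30,31): XOR of data positions = 0⊕1⊕1⊕0⊕0⊕0⊕0⊕0⊕0⊕0⊕0⊕1⊕1⊕0⊕1 = 1
p8 (pos 8,9,10,11,12,13,14,15,24,25,26,27,28,29,30,31): XOR of data positions = 1⊕0⊕0⊕0⊕0⊕0⊕0⊕0⊕0⊕0⊕0⊕1⊕1⊕0⊕1 = 0
p16 (pos 16,17,18,19,20,21,22,23,24,25,26,27,28,29,30,31): XOR of data positions = 0⊕0⊕0⊕0⊕0⊕0⊕0⊕0⊕0⊕0⊕0⊕1⊕1⊕0⊕1 = 1
Codeword: 1011011010000001000000000001101

1011011010000001000000000001101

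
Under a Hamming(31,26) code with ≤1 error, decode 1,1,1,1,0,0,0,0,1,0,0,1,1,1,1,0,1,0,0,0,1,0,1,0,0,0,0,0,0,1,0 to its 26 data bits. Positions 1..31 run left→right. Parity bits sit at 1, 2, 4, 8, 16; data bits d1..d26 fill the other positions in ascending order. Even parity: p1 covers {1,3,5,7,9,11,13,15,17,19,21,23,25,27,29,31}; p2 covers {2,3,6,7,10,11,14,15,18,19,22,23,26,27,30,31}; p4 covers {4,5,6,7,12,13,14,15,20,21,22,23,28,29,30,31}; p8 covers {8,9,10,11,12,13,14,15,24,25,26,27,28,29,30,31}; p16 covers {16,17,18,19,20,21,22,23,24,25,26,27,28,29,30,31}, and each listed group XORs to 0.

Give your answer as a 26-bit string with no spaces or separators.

s1 (pos 1,3,5,7,9,11,13,15,17,19,21,23,25,27,29,31): 1⊕1⊕0⊕0⊕1⊕0⊕1⊕1⊕1⊕0⊕1⊕1⊕0⊕0⊕0⊕0 = 0
s2 (pos 2,3,6,7,10,11,14,15,18,19,22,23,26,27,30,31): 1⊕1⊕0⊕0⊕0⊕0⊕1⊕1⊕0⊕0⊕0⊕1⊕0⊕0⊕1⊕0 = 0
s4 (pos 4,5,6,7,12,13,14,15,20,21,22,23,28,29,30,31): 1⊕0⊕0⊕0⊕1⊕1⊕1⊕1⊕0⊕1⊕0⊕1⊕0⊕0⊕1⊕0 = 0
s8 (pos 8,9,10,11,12,13,14,15,24,25,26,27,28,29,30,31): 0⊕1⊕0⊕0⊕1⊕1⊕1⊕1⊕0⊕0⊕0⊕0⊕0⊕0⊕1⊕0 = 0
s16 (pos 16,17,18,19,20,21,22,23,24,25,26,27,28,29,30,31): 0⊕1⊕0⊕0⊕0⊕1⊕0⊕1⊕0⊕0⊕0⊕0⊕0⊕0⊕1⊕0 = 0
Syndrome s16…s1 = 00000 → no error.
Read data bits from positions 3,5,6,7,9,10,11,12,13,14,15,17,18,19,20,21,22,23,24,25,26,27,28,29,30,31: 10001001111100010100000010

10001001111100010100000010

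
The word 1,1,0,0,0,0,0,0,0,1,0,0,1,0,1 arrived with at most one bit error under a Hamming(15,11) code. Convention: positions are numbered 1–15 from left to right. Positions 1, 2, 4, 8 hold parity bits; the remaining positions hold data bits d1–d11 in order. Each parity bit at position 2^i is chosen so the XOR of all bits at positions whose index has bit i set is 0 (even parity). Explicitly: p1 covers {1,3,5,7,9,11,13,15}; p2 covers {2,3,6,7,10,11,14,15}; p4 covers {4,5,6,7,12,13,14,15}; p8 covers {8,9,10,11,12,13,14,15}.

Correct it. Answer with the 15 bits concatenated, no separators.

s1 (pos 1,3,5,7,9,11,13,15): 1⊕0⊕0⊕0⊕0⊕0⊕1⊕1 = 1
s2 (pos 2,3,6,7,10,11,14,15): 1⊕0⊕0⊕0⊕1⊕0⊕0⊕1 = 1
s4 (pos 4,5,6,7,12,13,14,15): 0⊕0⊕0⊕0⊕0⊕1⊕0⊕1 = 0
s8 (pos 8,9,10,11,12,13,14,15): 0⊕0⊕1⊕0⊕0⊕1⊕0⊕1 = 1
Syndrome s8…s1 = 1011 → error at position 11.
Flip position 11: 110000000100101 → 110000000110101

110000000110101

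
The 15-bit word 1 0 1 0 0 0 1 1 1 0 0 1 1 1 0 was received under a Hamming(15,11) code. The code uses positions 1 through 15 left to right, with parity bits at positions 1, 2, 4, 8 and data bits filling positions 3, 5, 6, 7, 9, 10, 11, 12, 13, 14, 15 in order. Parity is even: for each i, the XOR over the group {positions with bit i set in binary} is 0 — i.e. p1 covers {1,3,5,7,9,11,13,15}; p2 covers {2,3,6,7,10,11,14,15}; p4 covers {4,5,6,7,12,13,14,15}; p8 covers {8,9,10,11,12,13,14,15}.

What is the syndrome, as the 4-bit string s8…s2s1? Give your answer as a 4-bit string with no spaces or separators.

s1 (pos 1,3,5,7,9,11,13,15): 1⊕1⊕0⊕1⊕1⊕0⊕1⊕0 = 1
s2 (pos 2,3,6,7,10,11,14,15): 0⊕1⊕0⊕1⊕0⊕0⊕1⊕0 = 1
s4 (pos 4,5,6,7,12,13,14,15): 0⊕0⊕0⊕1⊕1⊕1⊕1⊕0 = 0
s8 (pos 8,9,10,11,12,13,14,15): 1⊕1⊕0⊕0⊕1⊕1⊕1⊕0 = 1
Syndrome s8…s1 = 1011 → error at position 11.

1011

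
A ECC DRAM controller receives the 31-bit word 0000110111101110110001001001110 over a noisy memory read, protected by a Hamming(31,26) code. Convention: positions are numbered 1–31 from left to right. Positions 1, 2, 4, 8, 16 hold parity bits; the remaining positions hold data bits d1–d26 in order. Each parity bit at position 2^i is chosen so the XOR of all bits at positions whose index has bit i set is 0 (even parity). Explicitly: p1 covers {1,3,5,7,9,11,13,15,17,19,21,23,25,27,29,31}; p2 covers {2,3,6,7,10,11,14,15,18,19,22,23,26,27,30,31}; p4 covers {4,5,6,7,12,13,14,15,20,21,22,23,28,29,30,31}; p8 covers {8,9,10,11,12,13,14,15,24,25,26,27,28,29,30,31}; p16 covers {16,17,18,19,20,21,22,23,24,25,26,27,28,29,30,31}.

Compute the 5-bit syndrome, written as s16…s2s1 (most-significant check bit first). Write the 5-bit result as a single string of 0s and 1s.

11100

s1 (pos 1,3,5,7,9,11,13,15,17,19,21,23,25,27,29,31): 0⊕0⊕1⊕0⊕1⊕1⊕1⊕1⊕1⊕0⊕0⊕0⊕1⊕0⊕1⊕0 = 0
s2 (pos 2,3,6,7,10,11,14,15,18,19,22,23,26,27,30,31): 0⊕0⊕1⊕0⊕1⊕1⊕1⊕1⊕1⊕0⊕1⊕0⊕0⊕0⊕1⊕0 = 0
s4 (pos 4,5,6,7,12,13,14,15,20,21,22,23,28,29,30,31): 0⊕1⊕1⊕0⊕0⊕1⊕1⊕1⊕0⊕0⊕1⊕0⊕1⊕1⊕1⊕0 = 1
s8 (pos 8,9,10,11,12,13,14,15,24,25,26,27,28,29,30,31): 1⊕1⊕1⊕1⊕0⊕1⊕1⊕1⊕0⊕1⊕0⊕0⊕1⊕1⊕1⊕0 = 1
s16 (pos 16,17,18,19,20,21,22,23,24,25,26,27,28,29,30,31): 0⊕1⊕1⊕0⊕0⊕0⊕1⊕0⊕0⊕1⊕0⊕0⊕1⊕1⊕1⊕0 = 1
Syndrome s16…s1 = 11100 → error at position 28.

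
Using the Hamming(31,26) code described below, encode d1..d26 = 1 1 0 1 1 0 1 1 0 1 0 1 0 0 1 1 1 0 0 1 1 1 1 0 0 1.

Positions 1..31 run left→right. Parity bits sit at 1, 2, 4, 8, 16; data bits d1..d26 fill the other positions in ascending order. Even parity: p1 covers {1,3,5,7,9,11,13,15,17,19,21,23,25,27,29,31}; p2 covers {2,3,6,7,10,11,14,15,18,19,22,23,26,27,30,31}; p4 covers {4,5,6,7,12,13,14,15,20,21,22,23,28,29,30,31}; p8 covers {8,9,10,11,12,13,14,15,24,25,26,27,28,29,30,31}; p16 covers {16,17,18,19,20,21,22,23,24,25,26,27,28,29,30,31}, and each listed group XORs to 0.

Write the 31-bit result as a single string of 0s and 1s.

0011101110110101100111001111001

Place data at non-parity positions: p1 p2 1 p4 1 0 1 p8 1 0 1 1 0 1 0 p16 1 0 0 1 1 1 0 0 1 1 1 1 0 0 1
p1 (pos 1,3,5,7,9,11,13,15,17,19,21,23,25,27,29,31): XOR of data positions = 1⊕1⊕1⊕1⊕1⊕0⊕0⊕1⊕0⊕1⊕0⊕1⊕1⊕0⊕1 = 0
p2 (pos 2,3,6,7,10,11,14,15,18,19,22,23,26,27,30,31): XOR of data positions = 1⊕0⊕1⊕0⊕1⊕1⊕0⊕0⊕0⊕1⊕0⊕1⊕1⊕0⊕1 = 0
p4 (pos 4,5,6,7,12,13,14,15,20,21,22,23,28,29,30,31): XOR of data positions = 1⊕0⊕1⊕1⊕0⊕1⊕0⊕1⊕1⊕1⊕0⊕1⊕0⊕0⊕1 = 1
p8 (pos 8,9,10,11,12,13,14,15,24,25,26,27,28,29,30,31): XOR of data positions = 1⊕0⊕1⊕1⊕0⊕1⊕0⊕0⊕1⊕1⊕1⊕1⊕0⊕0⊕1 = 1
p16 (pos 16,17,18,19,20,21,22,23,24,25,26,27,28,29,30,31): XOR of data positions = 1⊕0⊕0⊕1⊕1⊕1⊕0⊕0⊕1⊕1⊕1⊕1⊕0⊕0⊕1 = 1
Codeword: 0011101110110101100111001111001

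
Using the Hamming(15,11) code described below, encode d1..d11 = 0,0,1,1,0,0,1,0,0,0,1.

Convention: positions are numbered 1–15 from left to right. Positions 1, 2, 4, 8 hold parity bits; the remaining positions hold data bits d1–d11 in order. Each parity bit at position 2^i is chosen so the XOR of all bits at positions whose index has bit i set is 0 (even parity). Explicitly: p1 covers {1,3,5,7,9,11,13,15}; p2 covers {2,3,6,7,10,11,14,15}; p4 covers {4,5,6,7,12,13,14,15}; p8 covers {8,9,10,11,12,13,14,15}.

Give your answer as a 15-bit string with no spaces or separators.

Place data at non-parity positions: p1 p2 0 p4 0 1 1 p8 0 0 1 0 0 0 1
p1 (pos 1,3,5,7,9,11,13,15): XOR of data positions = 0⊕0⊕1⊕0⊕1⊕0⊕1 = 1
p2 (pos 2,3,6,7,10,11,14,15): XOR of data positions = 0⊕1⊕1⊕0⊕1⊕0⊕1 = 0
p4 (pos 4,5,6,7,12,13,14,15): XOR of data positions = 0⊕1⊕1⊕0⊕0⊕0⊕1 = 1
p8 (pos 8,9,10,11,12,13,14,15): XOR of data positions = 0⊕0⊕1⊕0⊕0⊕0⊕1 = 0
Codeword: 100101100010001

100101100010001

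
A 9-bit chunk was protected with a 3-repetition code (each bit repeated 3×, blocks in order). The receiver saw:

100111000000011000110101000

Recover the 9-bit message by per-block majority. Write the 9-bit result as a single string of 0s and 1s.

010010110

Block 1 (100): 1 one → 0
Block 2 (111): 3 ones → 1
Block 3 (000): 0 ones → 0
Block 4 (000): 0 ones → 0
Block 5 (011): 2 ones → 1
Block 6 (000): 0 ones → 0
Block 7 (110): 2 ones → 1
Block 8 (101): 2 ones → 1
Block 9 (000): 0 ones → 0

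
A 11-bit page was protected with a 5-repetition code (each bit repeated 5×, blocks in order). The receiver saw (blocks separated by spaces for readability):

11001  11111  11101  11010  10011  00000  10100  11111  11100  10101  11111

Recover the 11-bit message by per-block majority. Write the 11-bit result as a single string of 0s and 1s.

Block 1 (11001): 3 ones → 1
Block 2 (11111): 5 ones → 1
Block 3 (11101): 4 ones → 1
Block 4 (11010): 3 ones → 1
Block 5 (10011): 3 ones → 1
Block 6 (00000): 0 ones → 0
Block 7 (10100): 2 ones → 0
Block 8 (11111): 5 ones → 1
Block 9 (11100): 3 ones → 1
Block 10 (10101): 3 ones → 1
Block 11 (11111): 5 ones → 1

11111001111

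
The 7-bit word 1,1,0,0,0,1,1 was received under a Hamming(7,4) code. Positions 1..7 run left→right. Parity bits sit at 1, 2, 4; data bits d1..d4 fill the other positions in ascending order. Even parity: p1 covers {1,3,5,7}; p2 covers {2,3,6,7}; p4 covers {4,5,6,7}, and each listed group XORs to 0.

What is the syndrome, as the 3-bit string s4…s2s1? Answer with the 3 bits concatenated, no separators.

010

s1 (pos 1,3,5,7): 1⊕0⊕0⊕1 = 0
s2 (pos 2,3,6,7): 1⊕0⊕1⊕1 = 1
s4 (pos 4,5,6,7): 0⊕0⊕1⊕1 = 0
Syndrome s4…s1 = 010 → error at position 2.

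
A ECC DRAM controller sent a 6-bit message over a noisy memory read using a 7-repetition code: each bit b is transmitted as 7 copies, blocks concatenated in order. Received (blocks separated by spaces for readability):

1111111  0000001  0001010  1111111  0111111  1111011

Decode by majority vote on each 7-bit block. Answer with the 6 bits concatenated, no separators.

100111

Block 1 (1111111): 7 ones → 1
Block 2 (0000001): 1 one → 0
Block 3 (0001010): 2 ones → 0
Block 4 (1111111): 7 ones → 1
Block 5 (0111111): 6 ones → 1
Block 6 (1111011): 6 ones → 1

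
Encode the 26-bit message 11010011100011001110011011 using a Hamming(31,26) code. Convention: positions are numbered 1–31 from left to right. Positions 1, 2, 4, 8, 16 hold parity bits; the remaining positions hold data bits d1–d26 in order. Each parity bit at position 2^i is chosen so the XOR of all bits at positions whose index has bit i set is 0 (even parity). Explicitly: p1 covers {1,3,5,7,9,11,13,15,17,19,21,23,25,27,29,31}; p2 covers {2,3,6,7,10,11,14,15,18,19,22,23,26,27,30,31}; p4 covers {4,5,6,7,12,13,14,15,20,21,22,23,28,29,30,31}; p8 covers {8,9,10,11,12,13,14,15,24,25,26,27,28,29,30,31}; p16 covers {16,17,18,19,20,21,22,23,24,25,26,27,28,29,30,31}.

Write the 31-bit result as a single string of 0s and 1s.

1011101000111001011001110011011

Place data at non-parity positions: p1 p2 1 p4 1 0 1 p8 0 0 1 1 1 0 0 p16 0 1 1 0 0 1 1 1 0 0 1 1 0 1 1
p1 (pos 1,3,5,7,9,11,13,15,17,19,21,23,25,27,29,31): XOR of data positions = 1⊕1⊕1⊕0⊕1⊕1⊕0⊕0⊕1⊕0⊕1⊕0⊕1⊕0⊕1 = 1
p2 (pos 2,3,6,7,10,11,14,15,18,19,22,23,26,27,30,31): XOR of data positions = 1⊕0⊕1⊕0⊕1⊕0⊕0⊕1⊕1⊕1⊕1⊕0⊕1⊕1⊕1 = 0
p4 (pos 4,5,6,7,12,13,14,15,20,21,22,23,28,29,30,31): XOR of data positions = 1⊕0⊕1⊕1⊕1⊕0⊕0⊕0⊕0⊕1⊕1⊕1⊕0⊕1⊕1 = 1
p8 (pos 8,9,10,11,12,13,14,15,24,25,26,27,28,29,30,31): XOR of data positions = 0⊕0⊕1⊕1⊕1⊕0⊕0⊕1⊕0⊕0⊕1⊕1⊕0⊕1⊕1 = 0
p16 (pos 16,17,18,19,20,21,22,23,24,25,26,27,28,29,30,31): XOR of data positions = 0⊕1⊕1⊕0⊕0⊕1⊕1⊕1⊕0⊕0⊕1⊕1⊕0⊕1⊕1 = 1
Codeword: 1011101000111001011001110011011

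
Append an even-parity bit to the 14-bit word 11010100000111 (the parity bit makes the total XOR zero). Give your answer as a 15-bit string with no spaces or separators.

110101000001111

XOR of the 14 data bits: 1⊕1⊕0⊕1⊕0⊕1⊕0⊕0⊕0⊕0⊕0⊕1⊕1⊕1 = 1
Parity bit = 1 (so all 15 bits XOR to 0).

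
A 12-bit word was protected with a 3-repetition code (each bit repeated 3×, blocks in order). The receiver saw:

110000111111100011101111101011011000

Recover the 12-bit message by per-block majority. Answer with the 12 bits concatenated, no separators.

101101111110

Block 1 (110): 2 ones → 1
Block 2 (000): 0 ones → 0
Block 3 (111): 3 ones → 1
Block 4 (111): 3 ones → 1
Block 5 (100): 1 one → 0
Block 6 (011): 2 ones → 1
Block 7 (101): 2 ones → 1
Block 8 (111): 3 ones → 1
Block 9 (101): 2 ones → 1
Block 10 (011): 2 ones → 1
Block 11 (011): 2 ones → 1
Block 12 (000): 0 ones → 0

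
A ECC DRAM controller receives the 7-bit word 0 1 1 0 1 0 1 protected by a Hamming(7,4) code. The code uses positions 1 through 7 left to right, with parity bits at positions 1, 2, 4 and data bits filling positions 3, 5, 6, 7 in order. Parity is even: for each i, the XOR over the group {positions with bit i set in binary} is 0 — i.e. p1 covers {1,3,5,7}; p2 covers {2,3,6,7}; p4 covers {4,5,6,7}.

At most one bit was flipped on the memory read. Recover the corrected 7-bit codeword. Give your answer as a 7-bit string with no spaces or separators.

0100101

s1 (pos 1,3,5,7): 0⊕1⊕1⊕1 = 1
s2 (pos 2,3,6,7): 1⊕1⊕0⊕1 = 1
s4 (pos 4,5,6,7): 0⊕1⊕0⊕1 = 0
Syndrome s4…s1 = 011 → error at position 3.
Flip position 3: 0110101 → 0100101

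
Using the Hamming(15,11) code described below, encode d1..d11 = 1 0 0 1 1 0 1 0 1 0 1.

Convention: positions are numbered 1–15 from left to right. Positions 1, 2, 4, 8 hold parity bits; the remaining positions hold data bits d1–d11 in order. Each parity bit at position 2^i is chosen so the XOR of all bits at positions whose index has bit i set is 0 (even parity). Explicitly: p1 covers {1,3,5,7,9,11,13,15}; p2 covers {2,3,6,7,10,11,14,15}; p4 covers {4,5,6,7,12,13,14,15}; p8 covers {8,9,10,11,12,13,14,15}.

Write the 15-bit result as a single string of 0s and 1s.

Place data at non-parity positions: p1 p2 1 p4 0 0 1 p8 1 0 1 0 1 0 1
p1 (pos 1,3,5,7,9,11,13,15): XOR of data positions = 1⊕0⊕1⊕1⊕1⊕1⊕1 = 0
p2 (pos 2,3,6,7,10,11,14,15): XOR of data positions = 1⊕0⊕1⊕0⊕1⊕0⊕1 = 0
p4 (pos 4,5,6,7,12,13,14,15): XOR of data positions = 0⊕0⊕1⊕0⊕1⊕0⊕1 = 1
p8 (pos 8,9,10,11,12,13,14,15): XOR of data positions = 1⊕0⊕1⊕0⊕1⊕0⊕1 = 0
Codeword: 001100101010101

001100101010101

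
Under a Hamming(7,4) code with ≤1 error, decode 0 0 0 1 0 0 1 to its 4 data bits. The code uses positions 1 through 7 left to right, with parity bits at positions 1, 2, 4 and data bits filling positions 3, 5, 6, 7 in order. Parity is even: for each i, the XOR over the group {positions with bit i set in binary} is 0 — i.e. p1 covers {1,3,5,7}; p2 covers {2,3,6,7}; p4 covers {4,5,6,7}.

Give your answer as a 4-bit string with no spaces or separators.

1001

s1 (pos 1,3,5,7): 0⊕0⊕0⊕1 = 1
s2 (pos 2,3,6,7): 0⊕0⊕0⊕1 = 1
s4 (pos 4,5,6,7): 1⊕0⊕0⊕1 = 0
Syndrome s4…s1 = 011 → error at position 3.
Flip position 3: 0001001 → 0011001
Read data bits from positions 3,5,6,7: 1001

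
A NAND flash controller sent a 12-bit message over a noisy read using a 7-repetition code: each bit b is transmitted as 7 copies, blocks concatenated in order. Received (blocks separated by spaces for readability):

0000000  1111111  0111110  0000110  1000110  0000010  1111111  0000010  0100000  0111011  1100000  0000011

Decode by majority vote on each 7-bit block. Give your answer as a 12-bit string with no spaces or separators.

011000100100

Block 1 (0000000): 0 ones → 0
Block 2 (1111111): 7 ones → 1
Block 3 (0111110): 5 ones → 1
Block 4 (0000110): 2 ones → 0
Block 5 (1000110): 3 ones → 0
Block 6 (0000010): 1 one → 0
Block 7 (1111111): 7 ones → 1
Block 8 (0000010): 1 one → 0
Block 9 (0100000): 1 one → 0
Block 10 (0111011): 5 ones → 1
Block 11 (1100000): 2 ones → 0
Block 12 (0000011): 2 ones → 0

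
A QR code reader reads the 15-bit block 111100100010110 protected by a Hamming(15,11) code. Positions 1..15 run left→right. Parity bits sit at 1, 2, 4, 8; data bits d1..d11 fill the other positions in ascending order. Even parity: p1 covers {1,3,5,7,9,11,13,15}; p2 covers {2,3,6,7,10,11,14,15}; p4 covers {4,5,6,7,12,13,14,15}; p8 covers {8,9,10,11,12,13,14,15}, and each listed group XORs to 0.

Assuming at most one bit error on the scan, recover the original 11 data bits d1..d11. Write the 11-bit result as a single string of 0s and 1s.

10010000110

s1 (pos 1,3,5,7,9,11,13,15): 1⊕1⊕0⊕1⊕0⊕1⊕1⊕0 = 1
s2 (pos 2,3,6,7,10,11,14,15): 1⊕1⊕0⊕1⊕0⊕1⊕1⊕0 = 1
s4 (pos 4,5,6,7,12,13,14,15): 1⊕0⊕0⊕1⊕0⊕1⊕1⊕0 = 0
s8 (pos 8,9,10,11,12,13,14,15): 0⊕0⊕0⊕1⊕0⊕1⊕1⊕0 = 1
Syndrome s8…s1 = 1011 → error at position 11.
Flip position 11: 111100100010110 → 111100100000110
Read data bits from positions 3,5,6,7,9,10,11,12,13,14,15: 10010000110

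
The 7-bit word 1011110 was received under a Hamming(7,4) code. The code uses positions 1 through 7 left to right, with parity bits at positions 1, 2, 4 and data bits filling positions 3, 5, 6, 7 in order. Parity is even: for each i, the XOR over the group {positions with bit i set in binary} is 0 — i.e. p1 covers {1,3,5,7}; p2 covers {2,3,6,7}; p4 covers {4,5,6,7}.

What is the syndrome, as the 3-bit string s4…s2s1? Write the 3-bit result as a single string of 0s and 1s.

s1 (pos 1,3,5,7): 1⊕1⊕1⊕0 = 1
s2 (pos 2,3,6,7): 0⊕1⊕1⊕0 = 0
s4 (pos 4,5,6,7): 1⊕1⊕1⊕0 = 1
Syndrome s4…s1 = 101 → error at position 5.

101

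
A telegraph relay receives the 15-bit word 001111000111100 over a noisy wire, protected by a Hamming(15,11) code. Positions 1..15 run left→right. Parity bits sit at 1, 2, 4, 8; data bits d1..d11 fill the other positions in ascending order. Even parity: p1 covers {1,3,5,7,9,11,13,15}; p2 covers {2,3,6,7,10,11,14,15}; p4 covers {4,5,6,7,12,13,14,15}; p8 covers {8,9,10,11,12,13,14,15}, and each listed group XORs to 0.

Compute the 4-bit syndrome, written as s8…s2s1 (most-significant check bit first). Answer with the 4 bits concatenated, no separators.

s1 (pos 1,3,5,7,9,11,13,15): 0⊕1⊕1⊕0⊕0⊕1⊕1⊕0 = 0
s2 (pos 2,3,6,7,10,11,14,15): 0⊕1⊕1⊕0⊕1⊕1⊕0⊕0 = 0
s4 (pos 4,5,6,7,12,13,14,15): 1⊕1⊕1⊕0⊕1⊕1⊕0⊕0 = 1
s8 (pos 8,9,10,11,12,13,14,15): 0⊕0⊕1⊕1⊕1⊕1⊕0⊕0 = 0
Syndrome s8…s1 = 0100 → error at position 4.

0100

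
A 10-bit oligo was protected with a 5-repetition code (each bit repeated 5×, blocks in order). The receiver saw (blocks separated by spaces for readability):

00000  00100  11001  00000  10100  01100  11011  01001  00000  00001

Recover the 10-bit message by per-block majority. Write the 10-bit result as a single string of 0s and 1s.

Block 1 (00000): 0 ones → 0
Block 2 (00100): 1 one → 0
Block 3 (11001): 3 ones → 1
Block 4 (00000): 0 ones → 0
Block 5 (10100): 2 ones → 0
Block 6 (01100): 2 ones → 0
Block 7 (11011): 4 ones → 1
Block 8 (01001): 2 ones → 0
Block 9 (00000): 0 ones → 0
Block 10 (00001): 1 one → 0

0010001000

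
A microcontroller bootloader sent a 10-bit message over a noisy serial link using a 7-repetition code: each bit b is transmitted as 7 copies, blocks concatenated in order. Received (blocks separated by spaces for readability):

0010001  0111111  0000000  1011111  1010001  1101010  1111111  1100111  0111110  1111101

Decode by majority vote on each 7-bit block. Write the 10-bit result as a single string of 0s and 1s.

Block 1 (0010001): 2 ones → 0
Block 2 (0111111): 6 ones → 1
Block 3 (0000000): 0 ones → 0
Block 4 (1011111): 6 ones → 1
Block 5 (1010001): 3 ones → 0
Block 6 (1101010): 4 ones → 1
Block 7 (1111111): 7 ones → 1
Block 8 (1100111): 5 ones → 1
Block 9 (0111110): 5 ones → 1
Block 10 (1111101): 6 ones → 1

0101011111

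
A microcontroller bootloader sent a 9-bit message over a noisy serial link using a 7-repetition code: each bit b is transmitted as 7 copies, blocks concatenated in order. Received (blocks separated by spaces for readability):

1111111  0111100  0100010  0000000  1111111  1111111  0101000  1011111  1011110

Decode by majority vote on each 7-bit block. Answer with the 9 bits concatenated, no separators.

110011011

Block 1 (1111111): 7 ones → 1
Block 2 (0111100): 4 ones → 1
Block 3 (0100010): 2 ones → 0
Block 4 (0000000): 0 ones → 0
Block 5 (1111111): 7 ones → 1
Block 6 (1111111): 7 ones → 1
Block 7 (0101000): 2 ones → 0
Block 8 (1011111): 6 ones → 1
Block 9 (1011110): 5 ones → 1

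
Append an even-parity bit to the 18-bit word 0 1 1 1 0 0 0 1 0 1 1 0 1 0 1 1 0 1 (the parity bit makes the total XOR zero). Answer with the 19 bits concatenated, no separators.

XOR of the 18 data bits: 0⊕1⊕1⊕1⊕0⊕0⊕0⊕1⊕0⊕1⊕1⊕0⊕1⊕0⊕1⊕1⊕0⊕1 = 0
Parity bit = 0 (so all 19 bits XOR to 0).

0111000101101011010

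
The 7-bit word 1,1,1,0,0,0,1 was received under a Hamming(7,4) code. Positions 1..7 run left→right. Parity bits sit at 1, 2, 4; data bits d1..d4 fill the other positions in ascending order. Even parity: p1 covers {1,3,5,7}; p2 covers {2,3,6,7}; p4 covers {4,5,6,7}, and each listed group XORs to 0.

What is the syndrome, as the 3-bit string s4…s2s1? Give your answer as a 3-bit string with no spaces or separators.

s1 (pos 1,3,5,7): 1⊕1⊕0⊕1 = 1
s2 (pos 2,3,6,7): 1⊕1⊕0⊕1 = 1
s4 (pos 4,5,6,7): 0⊕0⊕0⊕1 = 1
Syndrome s4…s1 = 111 → error at position 7.

111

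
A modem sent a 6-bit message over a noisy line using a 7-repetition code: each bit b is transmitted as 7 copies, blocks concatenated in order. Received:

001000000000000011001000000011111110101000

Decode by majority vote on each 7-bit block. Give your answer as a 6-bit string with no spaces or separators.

Block 1 (0010000): 1 one → 0
Block 2 (0000000): 0 ones → 0
Block 3 (0011001): 3 ones → 0
Block 4 (0000000): 0 ones → 0
Block 5 (1111111): 7 ones → 1
Block 6 (0101000): 2 ones → 0

000010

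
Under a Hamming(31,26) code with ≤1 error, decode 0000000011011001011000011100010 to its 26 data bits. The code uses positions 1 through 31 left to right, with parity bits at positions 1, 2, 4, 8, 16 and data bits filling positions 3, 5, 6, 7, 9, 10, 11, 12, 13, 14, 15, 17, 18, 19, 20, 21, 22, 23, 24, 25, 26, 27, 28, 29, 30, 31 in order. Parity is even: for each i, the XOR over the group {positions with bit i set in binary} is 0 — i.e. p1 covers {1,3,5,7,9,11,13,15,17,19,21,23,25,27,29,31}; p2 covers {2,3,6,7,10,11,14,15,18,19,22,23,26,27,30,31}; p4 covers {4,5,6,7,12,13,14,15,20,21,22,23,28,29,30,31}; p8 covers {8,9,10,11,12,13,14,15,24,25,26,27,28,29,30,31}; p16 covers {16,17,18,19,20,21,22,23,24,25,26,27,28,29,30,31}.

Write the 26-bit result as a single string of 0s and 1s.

s1 (pos 1,3,5,7,9,11,13,15,17,19,21,23,25,27,29,31): 0⊕0⊕0⊕0⊕1⊕0⊕1⊕0⊕0⊕1⊕0⊕0⊕1⊕0⊕0⊕0 = 0
s2 (pos 2,3,6,7,10,11,14,15,18,19,22,23,26,27,30,31): 0⊕0⊕0⊕0⊕1⊕0⊕0⊕0⊕1⊕1⊕0⊕0⊕1⊕0⊕1⊕0 = 1
s4 (pos 4,5,6,7,12,13,14,15,20,21,22,23,28,29,30,31): 0⊕0⊕0⊕0⊕1⊕1⊕0⊕0⊕0⊕0⊕0⊕0⊕0⊕0⊕1⊕0 = 1
s8 (pos 8,9,10,11,12,13,14,15,24,25,26,27,28,29,30,31): 0⊕1⊕1⊕0⊕1⊕1⊕0⊕0⊕1⊕1⊕1⊕0⊕0⊕0⊕1⊕0 = 0
s16 (pos 16,17,18,19,20,21,22,23,24,25,26,27,28,29,30,31): 1⊕0⊕1⊕1⊕0⊕0⊕0⊕0⊕1⊕1⊕1⊕0⊕0⊕0⊕1⊕0 = 1
Syndrome s16…s1 = 10110 → error at position 22.
Flip position 22: 0000000011011001011000011100010 → 0000000011011001011001011100010
Read data bits from positions 3,5,6,7,9,10,11,12,13,14,15,17,18,19,20,21,22,23,24,25,26,27,28,29,30,31: 00001101100011001011100010

00001101100011001011100010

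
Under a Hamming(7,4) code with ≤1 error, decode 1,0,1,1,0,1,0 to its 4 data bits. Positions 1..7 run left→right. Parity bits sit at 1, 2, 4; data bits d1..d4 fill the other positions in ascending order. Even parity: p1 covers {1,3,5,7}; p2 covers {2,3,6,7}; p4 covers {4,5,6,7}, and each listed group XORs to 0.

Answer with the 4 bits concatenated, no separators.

s1 (pos 1,3,5,7): 1⊕1⊕0⊕0 = 0
s2 (pos 2,3,6,7): 0⊕1⊕1⊕0 = 0
s4 (pos 4,5,6,7): 1⊕0⊕1⊕0 = 0
Syndrome s4…s1 = 000 → no error.
Read data bits from positions 3,5,6,7: 1010

1010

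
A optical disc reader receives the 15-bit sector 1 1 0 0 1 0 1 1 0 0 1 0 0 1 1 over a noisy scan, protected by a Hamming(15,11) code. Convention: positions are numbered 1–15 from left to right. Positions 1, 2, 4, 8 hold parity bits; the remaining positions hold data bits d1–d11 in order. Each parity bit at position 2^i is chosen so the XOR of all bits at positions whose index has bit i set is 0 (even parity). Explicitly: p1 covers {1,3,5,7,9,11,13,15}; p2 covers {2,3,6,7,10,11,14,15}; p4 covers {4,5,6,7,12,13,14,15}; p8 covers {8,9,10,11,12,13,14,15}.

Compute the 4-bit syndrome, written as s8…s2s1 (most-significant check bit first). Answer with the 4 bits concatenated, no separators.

0011

s1 (pos 1,3,5,7,9,11,13,15): 1⊕0⊕1⊕1⊕0⊕1⊕0⊕1 = 1
s2 (pos 2,3,6,7,10,11,14,15): 1⊕0⊕0⊕1⊕0⊕1⊕1⊕1 = 1
s4 (pos 4,5,6,7,12,13,14,15): 0⊕1⊕0⊕1⊕0⊕0⊕1⊕1 = 0
s8 (pos 8,9,10,11,12,13,14,15): 1⊕0⊕0⊕1⊕0⊕0⊕1⊕1 = 0
Syndrome s8…s1 = 0011 → error at position 3.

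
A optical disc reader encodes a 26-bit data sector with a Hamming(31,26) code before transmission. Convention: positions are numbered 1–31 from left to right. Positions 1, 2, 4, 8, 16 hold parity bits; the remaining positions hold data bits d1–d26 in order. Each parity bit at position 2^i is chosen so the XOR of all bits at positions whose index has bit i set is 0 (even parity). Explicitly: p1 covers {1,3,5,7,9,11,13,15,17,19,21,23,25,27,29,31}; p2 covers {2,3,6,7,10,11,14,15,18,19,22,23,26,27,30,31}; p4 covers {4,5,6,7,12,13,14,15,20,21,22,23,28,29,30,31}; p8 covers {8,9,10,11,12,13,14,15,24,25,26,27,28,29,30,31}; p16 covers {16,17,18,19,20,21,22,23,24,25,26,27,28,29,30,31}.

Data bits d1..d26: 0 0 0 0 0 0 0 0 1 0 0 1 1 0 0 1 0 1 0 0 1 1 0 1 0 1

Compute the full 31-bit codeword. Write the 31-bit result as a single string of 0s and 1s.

Place data at non-parity positions: p1 p2 0 p4 0 0 0 p8 0 0 0 0 1 0 0 p16 1 1 0 0 1 0 1 0 0 1 1 0 1 0 1
p1 (pos 1,3,5,7,9,11,13,15,17,19,21,23,25,27,29,31): XOR of data positions = 0⊕0⊕0⊕0⊕0⊕1⊕0⊕1⊕0⊕1⊕1⊕0⊕1⊕1⊕1 = 1
p2 (pos 2,3,6,7,10,11,14,15,18,19,22,23,26,27,30,31): XOR of data positions = 0⊕0⊕0⊕0⊕0⊕0⊕0⊕1⊕0⊕0⊕1⊕1⊕1⊕0⊕1 = 1
p4 (pos 4,5,6,7,12,13,14,15,20,21,22,23,28,29,30,31): XOR of data positions = 0⊕0⊕0⊕0⊕1⊕0⊕0⊕0⊕1⊕0⊕1⊕0⊕1⊕0⊕1 = 1
p8 (pos 8,9,10,11,12,13,14,15,24,25,26,27,28,29,30,31): XOR of data positions = 0⊕0⊕0⊕0⊕1⊕0⊕0⊕0⊕0⊕1⊕1⊕0⊕1⊕0⊕1 = 1
p16 (pos 16,17,18,19,20,21,22,23,24,25,26,27,28,29,30,31): XOR of data positions = 1⊕1⊕0⊕0⊕1⊕0⊕1⊕0⊕0⊕1⊕1⊕0⊕1⊕0⊕1 = 0
Codeword: 1101000100001000110010100110101

1101000100001000110010100110101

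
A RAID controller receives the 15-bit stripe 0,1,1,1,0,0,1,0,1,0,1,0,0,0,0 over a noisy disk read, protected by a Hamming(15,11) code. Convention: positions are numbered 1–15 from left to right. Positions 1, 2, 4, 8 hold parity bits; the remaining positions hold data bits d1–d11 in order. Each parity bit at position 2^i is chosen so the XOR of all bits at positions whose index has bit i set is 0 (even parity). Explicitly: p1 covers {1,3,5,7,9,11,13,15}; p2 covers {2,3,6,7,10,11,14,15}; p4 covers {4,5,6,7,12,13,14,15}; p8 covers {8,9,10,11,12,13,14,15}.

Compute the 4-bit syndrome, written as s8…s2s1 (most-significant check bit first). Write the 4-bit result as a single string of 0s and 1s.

s1 (pos 1,3,5,7,9,11,13,15): 0⊕1⊕0⊕1⊕1⊕1⊕0⊕0 = 0
s2 (pos 2,3,6,7,10,11,14,15): 1⊕1⊕0⊕1⊕0⊕1⊕0⊕0 = 0
s4 (pos 4,5,6,7,12,13,14,15): 1⊕0⊕0⊕1⊕0⊕0⊕0⊕0 = 0
s8 (pos 8,9,10,11,12,13,14,15): 0⊕1⊕0⊕1⊕0⊕0⊕0⊕0 = 0
Syndrome s8…s1 = 0000 → no error.

0000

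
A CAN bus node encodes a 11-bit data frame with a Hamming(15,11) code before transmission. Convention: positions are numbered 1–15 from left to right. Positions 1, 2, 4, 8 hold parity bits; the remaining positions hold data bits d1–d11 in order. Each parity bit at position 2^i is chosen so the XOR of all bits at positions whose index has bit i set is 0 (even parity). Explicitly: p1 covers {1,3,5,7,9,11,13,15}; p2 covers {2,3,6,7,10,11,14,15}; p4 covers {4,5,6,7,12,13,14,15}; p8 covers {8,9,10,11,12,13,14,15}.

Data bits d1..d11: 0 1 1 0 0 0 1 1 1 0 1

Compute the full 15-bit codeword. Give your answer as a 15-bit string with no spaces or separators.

Place data at non-parity positions: p1 p2 0 p4 1 1 0 p8 0 0 1 1 1 0 1
p1 (pos 1,3,5,7,9,11,13,15): XOR of data positions = 0⊕1⊕0⊕0⊕1⊕1⊕1 = 0
p2 (pos 2,3,6,7,10,11,14,15): XOR of data positions = 0⊕1⊕0⊕0⊕1⊕0⊕1 = 1
p4 (pos 4,5,6,7,12,13,14,15): XOR of data positions = 1⊕1⊕0⊕1⊕1⊕0⊕1 = 1
p8 (pos 8,9,10,11,12,13,14,15): XOR of data positions = 0⊕0⊕1⊕1⊕1⊕0⊕1 = 0
Codeword: 010111000011101

010111000011101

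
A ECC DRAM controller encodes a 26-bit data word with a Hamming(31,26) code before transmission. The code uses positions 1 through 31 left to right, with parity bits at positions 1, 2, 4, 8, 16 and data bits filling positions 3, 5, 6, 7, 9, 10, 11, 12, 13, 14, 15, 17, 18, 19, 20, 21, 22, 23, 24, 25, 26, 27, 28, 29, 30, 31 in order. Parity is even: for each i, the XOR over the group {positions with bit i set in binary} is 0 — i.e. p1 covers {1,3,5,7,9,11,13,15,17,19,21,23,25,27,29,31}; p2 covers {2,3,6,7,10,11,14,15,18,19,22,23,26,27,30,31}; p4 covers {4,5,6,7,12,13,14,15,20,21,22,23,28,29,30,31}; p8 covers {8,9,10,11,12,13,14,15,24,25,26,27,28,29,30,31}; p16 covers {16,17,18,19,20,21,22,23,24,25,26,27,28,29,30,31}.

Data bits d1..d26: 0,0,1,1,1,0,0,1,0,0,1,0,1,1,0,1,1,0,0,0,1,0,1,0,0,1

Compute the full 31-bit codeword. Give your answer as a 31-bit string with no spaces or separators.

0000011010010011011011000101001

Place data at non-parity positions: p1 p2 0 p4 0 1 1 p8 1 0 0 1 0 0 1 p16 0 1 1 0 1 1 0 0 0 1 0 1 0 0 1
p1 (pos 1,3,5,7,9,11,13,15,17,19,21,23,25,27,29,31): XOR of data positions = 0⊕0⊕1⊕1⊕0⊕0⊕1⊕0⊕1⊕1⊕0⊕0⊕0⊕0⊕1 = 0
p2 (pos 2,3,6,7,10,11,14,15,18,19,22,23,26,27,30,31): XOR of data positions = 0⊕1⊕1⊕0⊕0⊕0⊕1⊕1⊕1⊕1⊕0⊕1⊕0⊕0⊕1 = 0
p4 (pos 4,5,6,7,12,13,14,15,20,21,22,23,28,29,30,31): XOR of data positions = 0⊕1⊕1⊕1⊕0⊕0⊕1⊕0⊕1⊕1⊕0⊕1⊕0⊕0⊕1 = 0
p8 (pos 8,9,10,11,12,13,14,15,24,25,26,27,28,29,30,31): XOR of data positions = 1⊕0⊕0⊕1⊕0⊕0⊕1⊕0⊕0⊕1⊕0⊕1⊕0⊕0⊕1 = 0
p16 (pos 16,17,18,19,20,21,22,23,24,25,26,27,28,29,30,31): XOR of data positions = 0⊕1⊕1⊕0⊕1⊕1⊕0⊕0⊕0⊕1⊕0⊕1⊕0⊕0⊕1 = 1
Codeword: 0000011010010011011011000101001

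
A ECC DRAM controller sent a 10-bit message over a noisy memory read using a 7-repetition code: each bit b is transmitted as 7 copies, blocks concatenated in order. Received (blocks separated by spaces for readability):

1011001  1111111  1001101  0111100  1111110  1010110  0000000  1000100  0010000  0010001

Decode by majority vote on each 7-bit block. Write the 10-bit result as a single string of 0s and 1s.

1111110000

Block 1 (1011001): 4 ones → 1
Block 2 (1111111): 7 ones → 1
Block 3 (1001101): 4 ones → 1
Block 4 (0111100): 4 ones → 1
Block 5 (1111110): 6 ones → 1
Block 6 (1010110): 4 ones → 1
Block 7 (0000000): 0 ones → 0
Block 8 (1000100): 2 ones → 0
Block 9 (0010000): 1 one → 0
Block 10 (0010001): 2 ones → 0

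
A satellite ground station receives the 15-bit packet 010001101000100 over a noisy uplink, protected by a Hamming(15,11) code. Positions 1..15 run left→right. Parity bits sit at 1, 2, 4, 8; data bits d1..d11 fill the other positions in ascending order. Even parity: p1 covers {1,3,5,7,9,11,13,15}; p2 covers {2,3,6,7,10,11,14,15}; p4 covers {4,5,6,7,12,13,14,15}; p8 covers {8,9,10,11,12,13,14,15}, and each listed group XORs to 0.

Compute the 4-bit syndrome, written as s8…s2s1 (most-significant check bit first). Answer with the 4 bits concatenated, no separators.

s1 (pos 1,3,5,7,9,11,13,15): 0⊕0⊕0⊕1⊕1⊕0⊕1⊕0 = 1
s2 (pos 2,3,6,7,10,11,14,15): 1⊕0⊕1⊕1⊕0⊕0⊕0⊕0 = 1
s4 (pos 4,5,6,7,12,13,14,15): 0⊕0⊕1⊕1⊕0⊕1⊕0⊕0 = 1
s8 (pos 8,9,10,11,12,13,14,15): 0⊕1⊕0⊕0⊕0⊕1⊕0⊕0 = 0
Syndrome s8…s1 = 0111 → error at position 7.

0111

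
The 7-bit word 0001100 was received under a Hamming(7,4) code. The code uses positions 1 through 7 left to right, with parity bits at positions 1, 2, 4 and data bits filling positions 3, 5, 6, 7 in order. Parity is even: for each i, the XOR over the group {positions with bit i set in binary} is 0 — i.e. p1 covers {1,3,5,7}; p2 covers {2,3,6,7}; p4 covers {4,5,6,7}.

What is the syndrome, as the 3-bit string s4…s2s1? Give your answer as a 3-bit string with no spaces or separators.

001

s1 (pos 1,3,5,7): 0⊕0⊕1⊕0 = 1
s2 (pos 2,3,6,7): 0⊕0⊕0⊕0 = 0
s4 (pos 4,5,6,7): 1⊕1⊕0⊕0 = 0
Syndrome s4…s1 = 001 → error at position 1.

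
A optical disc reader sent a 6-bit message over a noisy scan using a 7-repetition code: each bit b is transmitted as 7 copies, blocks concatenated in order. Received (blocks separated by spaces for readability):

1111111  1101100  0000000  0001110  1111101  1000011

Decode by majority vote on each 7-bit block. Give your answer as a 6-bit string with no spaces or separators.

Block 1 (1111111): 7 ones → 1
Block 2 (1101100): 4 ones → 1
Block 3 (0000000): 0 ones → 0
Block 4 (0001110): 3 ones → 0
Block 5 (1111101): 6 ones → 1
Block 6 (1000011): 3 ones → 0

110010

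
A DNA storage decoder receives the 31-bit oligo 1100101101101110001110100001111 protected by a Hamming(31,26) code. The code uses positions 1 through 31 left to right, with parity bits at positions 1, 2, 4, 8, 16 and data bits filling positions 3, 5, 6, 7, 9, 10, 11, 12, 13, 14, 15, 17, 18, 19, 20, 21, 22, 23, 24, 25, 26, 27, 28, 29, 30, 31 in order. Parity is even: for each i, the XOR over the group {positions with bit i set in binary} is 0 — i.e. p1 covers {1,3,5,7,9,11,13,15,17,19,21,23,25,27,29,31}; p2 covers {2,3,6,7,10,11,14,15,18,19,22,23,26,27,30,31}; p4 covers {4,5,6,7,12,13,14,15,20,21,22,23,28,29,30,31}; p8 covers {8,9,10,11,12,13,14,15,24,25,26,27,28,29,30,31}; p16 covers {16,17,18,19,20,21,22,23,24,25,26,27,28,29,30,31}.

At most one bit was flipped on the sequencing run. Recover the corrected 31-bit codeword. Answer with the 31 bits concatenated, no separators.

s1 (pos 1,3,5,7,9,11,13,15,17,19,21,23,25,27,29,31): 1⊕0⊕1⊕1⊕0⊕1⊕1⊕1⊕0⊕1⊕1⊕1⊕0⊕0⊕1⊕1 = 1
s2 (pos 2,3,6,7,10,11,14,15,18,19,22,23,26,27,30,31): 1⊕0⊕0⊕1⊕1⊕1⊕1⊕1⊕0⊕1⊕0⊕1⊕0⊕0⊕1⊕1 = 0
s4 (pos 4,5,6,7,12,13,14,15,20,21,22,23,28,29,30,31): 0⊕1⊕0⊕1⊕0⊕1⊕1⊕1⊕1⊕1⊕0⊕1⊕1⊕1⊕1⊕1 = 0
s8 (pos 8,9,10,11,12,13,14,15,24,25,26,27,28,29,30,31): 1⊕0⊕1⊕1⊕0⊕1⊕1⊕1⊕0⊕0⊕0⊕0⊕1⊕1⊕1⊕1 = 0
s16 (pos 16,17,18,19,20,21,22,23,24,25,26,27,28,29,30,31): 0⊕0⊕0⊕1⊕1⊕1⊕0⊕1⊕0⊕0⊕0⊕0⊕1⊕1⊕1⊕1 = 0
Syndrome s16…s1 = 00001 → error at position 1.
Flip position 1: 1100101101101110001110100001111 → 0100101101101110001110100001111

0100101101101110001110100001111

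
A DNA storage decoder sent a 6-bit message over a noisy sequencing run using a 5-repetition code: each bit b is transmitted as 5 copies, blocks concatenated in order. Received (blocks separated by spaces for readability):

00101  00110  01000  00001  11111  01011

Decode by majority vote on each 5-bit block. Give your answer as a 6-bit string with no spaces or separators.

Block 1 (00101): 2 ones → 0
Block 2 (00110): 2 ones → 0
Block 3 (01000): 1 one → 0
Block 4 (00001): 1 one → 0
Block 5 (11111): 5 ones → 1
Block 6 (01011): 3 ones → 1

000011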